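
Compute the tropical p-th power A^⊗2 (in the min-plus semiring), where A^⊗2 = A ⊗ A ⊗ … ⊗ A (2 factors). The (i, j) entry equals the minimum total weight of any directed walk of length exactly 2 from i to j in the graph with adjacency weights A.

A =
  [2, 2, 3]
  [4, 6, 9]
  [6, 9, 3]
A^⊗2 =
  [4, 4, 5]
  [6, 6, 7]
  [8, 8, 6]

Each entry (A^⊗2)_ij equals the minimum over all length-2 walks i = v_0 → v_1 → … → v_2 = j of Σ_t A[v_t][v_{t+1}]. For example, for (i, j) = (0, 2) we minimise over 3 possible intermediate vertex sequences; the minimum is 5, attained along the walk 0 → 0 → 2.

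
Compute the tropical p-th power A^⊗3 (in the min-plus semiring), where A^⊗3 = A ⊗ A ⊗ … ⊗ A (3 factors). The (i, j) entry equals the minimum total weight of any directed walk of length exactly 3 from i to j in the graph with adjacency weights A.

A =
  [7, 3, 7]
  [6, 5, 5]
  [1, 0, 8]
A^⊗3 =
  [9, 8, 12]
  [11, 9, 10]
  [6, 5, 9]

Each entry (A^⊗3)_ij equals the minimum over all length-3 walks i = v_0 → v_1 → … → v_3 = j of Σ_t A[v_t][v_{t+1}]. For example, for (i, j) = (0, 2) we minimise over 9 possible intermediate vertex sequences; the minimum is 12, attained along the walk 0 → 2 → 1 → 2.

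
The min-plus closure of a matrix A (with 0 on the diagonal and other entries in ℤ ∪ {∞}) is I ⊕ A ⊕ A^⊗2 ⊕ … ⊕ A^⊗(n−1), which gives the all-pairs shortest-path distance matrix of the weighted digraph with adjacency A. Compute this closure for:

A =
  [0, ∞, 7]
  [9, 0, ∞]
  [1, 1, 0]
Closure =
  [0, 8, 7]
  [9, 0, 16]
  [1, 1, 0]

This is the Floyd-Warshall all-pairs shortest-path computation. For each intermediate vertex k = 0, 1, …, 2, update dist[i][j] ← min(dist[i][j], dist[i][k] + dist[k][j]). The final matrix gives, for each (i, j), the minimum total weight of any directed path from i to j (possibly empty when i = j).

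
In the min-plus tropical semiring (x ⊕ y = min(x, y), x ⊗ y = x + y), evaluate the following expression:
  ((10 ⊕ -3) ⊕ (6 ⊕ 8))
((10 ⊕ -3) ⊕ (6 ⊕ 8)) = -3

Expand innermost to outermost. Recall ⊕ takes the minimum of its arguments and ⊗ takes their sum. Working out the expression ((10 ⊕ -3) ⊕ (6 ⊕ 8)) gives -3.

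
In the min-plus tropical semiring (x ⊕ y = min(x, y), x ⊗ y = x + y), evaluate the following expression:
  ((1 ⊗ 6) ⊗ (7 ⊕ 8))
((1 ⊗ 6) ⊗ (7 ⊕ 8)) = 14

Expand innermost to outermost. Recall ⊕ takes the minimum of its arguments and ⊗ takes their sum. Working out the expression ((1 ⊗ 6) ⊗ (7 ⊕ 8)) gives 14.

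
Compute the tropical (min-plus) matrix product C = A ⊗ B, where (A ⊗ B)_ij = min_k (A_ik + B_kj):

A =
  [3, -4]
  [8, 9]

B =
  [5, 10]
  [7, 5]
A ⊗ B =
  [3, 1]
  [13, 14]

Apply the min-plus product entry-by-entry:
  C[0][0] = min over k of (A[0][0] + B[0][0] = 3 + 5 = 8, A[0][1] + B[1][0] = -4 + 7 = 3) = 3 (attained at k = 1)
  C[0][1] = min over k of (A[0][0] + B[0][1] = 3 + 10 = 13, A[0][1] + B[1][1] = -4 + 5 = 1) = 1 (attained at k = 1)
  C[1][0] = min over k of (A[1][0] + B[0][0] = 8 + 5 = 13, A[1][1] + B[1][0] = 9 + 7 = 16) = 13 (attained at k = 0)
  C[1][1] = min over k of (A[1][0] + B[0][1] = 8 + 10 = 18, A[1][1] + B[1][1] = 9 + 5 = 14) = 14 (attained at k = 1)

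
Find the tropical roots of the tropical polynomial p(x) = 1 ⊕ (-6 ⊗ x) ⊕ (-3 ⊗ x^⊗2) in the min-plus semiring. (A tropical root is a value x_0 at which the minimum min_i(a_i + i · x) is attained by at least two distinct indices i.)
Roots: {-3, 7}

Each tropical root is a break point of the lower envelope of the lines y = a_i + i · x (there are 3 lines, with slopes 0, 1, ..., 2). Only the lines that attain the minimum somewhere contribute to roots; other lines are dominated. Here the surviving (envelope) indices are i = 2, i = 1, i = 0.
Intersections between consecutive envelope lines give the roots: for adjacent envelope indices i < j the intersection is x = (a_i − a_j) / (j − i). Reading off the sorted break points: {-3, 7}.
Verification: at each break x_0, at least two indices attain the minimum of min_i(a_i + i · x_0).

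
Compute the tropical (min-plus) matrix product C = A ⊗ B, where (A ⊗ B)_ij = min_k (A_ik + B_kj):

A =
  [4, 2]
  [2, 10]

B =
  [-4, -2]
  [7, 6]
A ⊗ B =
  [0, 2]
  [-2, 0]

Apply the min-plus product entry-by-entry:
  C[0][0] = min over k of (A[0][0] + B[0][0] = 4 + -4 = 0, A[0][1] + B[1][0] = 2 + 7 = 9) = 0 (attained at k = 0)
  C[0][1] = min over k of (A[0][0] + B[0][1] = 4 + -2 = 2, A[0][1] + B[1][1] = 2 + 6 = 8) = 2 (attained at k = 0)
  C[1][0] = min over k of (A[1][0] + B[0][0] = 2 + -4 = -2, A[1][1] + B[1][0] = 10 + 7 = 17) = -2 (attained at k = 0)
  C[1][1] = min over k of (A[1][0] + B[0][1] = 2 + -2 = 0, A[1][1] + B[1][1] = 10 + 6 = 16) = 0 (attained at k = 0)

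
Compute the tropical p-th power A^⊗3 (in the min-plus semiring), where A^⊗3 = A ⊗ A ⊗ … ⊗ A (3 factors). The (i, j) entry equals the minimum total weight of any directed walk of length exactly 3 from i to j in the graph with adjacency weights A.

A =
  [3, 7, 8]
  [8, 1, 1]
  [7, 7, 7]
A^⊗3 =
  [9, 9, 9]
  [9, 3, 3]
  [13, 9, 9]

Each entry (A^⊗3)_ij equals the minimum over all length-3 walks i = v_0 → v_1 → … → v_3 = j of Σ_t A[v_t][v_{t+1}]. For example, for (i, j) = (0, 2) we minimise over 9 possible intermediate vertex sequences; the minimum is 9, attained along the walk 0 → 1 → 1 → 2.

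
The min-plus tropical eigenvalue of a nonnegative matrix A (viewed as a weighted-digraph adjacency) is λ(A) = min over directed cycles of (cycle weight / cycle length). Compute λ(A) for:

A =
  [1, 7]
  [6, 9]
λ(A) = 1

Enumerate directed cycles and compute their means (weight / length). Sample:
  cycle 0 → 0: weight = 1, length = 1, mean = 1/1 ≈ 1.000
  cycle 1 → 1: weight = 9, length = 1, mean = 9/1 ≈ 9.000
  cycle 0 → 1 → 0: weight = 13, length = 2, mean = 13/2 ≈ 6.500
  cycle 1 → 0 → 1: weight = 13, length = 2, mean = 13/2 ≈ 6.500
Minimum mean = 1.000, attained e.g. along the cycle 0 → 0 with weight 1 and length 1. So λ(A) = 1/1 = 1.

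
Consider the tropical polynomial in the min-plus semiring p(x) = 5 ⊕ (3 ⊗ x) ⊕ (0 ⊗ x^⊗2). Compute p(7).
p(7) = 5

A tropical monomial a ⊗ x^⊗i evaluates to a + i · x. Evaluating each term at x = 7:
  Term 0 contributes 5 + 0 · 7 = 5
  Term 1 contributes 3 + 1 · 7 = 10
  Term 2 contributes 0 + 2 · 7 = 14
p(7) = ⊕ of these = min[5, 10, 14] = 5.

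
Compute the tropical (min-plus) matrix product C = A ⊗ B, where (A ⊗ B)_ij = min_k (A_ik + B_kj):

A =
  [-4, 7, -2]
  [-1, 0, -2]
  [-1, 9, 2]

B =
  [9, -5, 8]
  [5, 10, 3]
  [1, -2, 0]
A ⊗ B =
  [-1, -9, -2]
  [-1, -6, -2]
  [3, -6, 2]

Apply the min-plus product entry-by-entry:
  C[0][0] = min over k of (A[0][0] + B[0][0] = -4 + 9 = 5, A[0][1] + B[1][0] = 7 + 5 = 12, A[0][2] + B[2][0] = -2 + 1 = -1) = -1 (attained at k = 2)
  C[0][1] = min over k of (A[0][0] + B[0][1] = -4 + -5 = -9, A[0][1] + B[1][1] = 7 + 10 = 17, A[0][2] + B[2][1] = -2 + -2 = -4) = -9 (attained at k = 0)
  C[0][2] = min over k of (A[0][0] + B[0][2] = -4 + 8 = 4, A[0][1] + B[1][2] = 7 + 3 = 10, A[0][2] + B[2][2] = -2 + 0 = -2) = -2 (attained at k = 2)
  C[1][0] = min over k of (A[1][0] + B[0][0] = -1 + 9 = 8, A[1][1] + B[1][0] = 0 + 5 = 5, A[1][2] + B[2][0] = -2 + 1 = -1) = -1 (attained at k = 2)
  C[1][1] = min over k of (A[1][0] + B[0][1] = -1 + -5 = -6, A[1][1] + B[1][1] = 0 + 10 = 10, A[1][2] + B[2][1] = -2 + -2 = -4) = -6 (attained at k = 0)
  C[1][2] = min over k of (A[1][0] + B[0][2] = -1 + 8 = 7, A[1][1] + B[1][2] = 0 + 3 = 3, A[1][2] + B[2][2] = -2 + 0 = -2) = -2 (attained at k = 2)
  C[2][0] = min over k of (A[2][0] + B[0][0] = -1 + 9 = 8, A[2][1] + B[1][0] = 9 + 5 = 14, A[2][2] + B[2][0] = 2 + 1 = 3) = 3 (attained at k = 2)
  C[2][1] = min over k of (A[2][0] + B[0][1] = -1 + -5 = -6, A[2][1] + B[1][1] = 9 + 10 = 19, A[2][2] + B[2][1] = 2 + -2 = 0) = -6 (attained at k = 0)
  C[2][2] = min over k of (A[2][0] + B[0][2] = -1 + 8 = 7, A[2][1] + B[1][2] = 9 + 3 = 12, A[2][2] + B[2][2] = 2 + 0 = 2) = 2 (attained at k = 2)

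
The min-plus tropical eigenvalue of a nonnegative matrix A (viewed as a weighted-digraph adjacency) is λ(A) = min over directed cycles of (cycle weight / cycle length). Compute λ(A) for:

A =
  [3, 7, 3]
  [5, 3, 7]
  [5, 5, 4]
λ(A) = 3

Enumerate directed cycles and compute their means (weight / length). Sample:
  cycle 0 → 0: weight = 3, length = 1, mean = 3/1 ≈ 3.000
  cycle 1 → 1: weight = 3, length = 1, mean = 3/1 ≈ 3.000
  cycle 2 → 2: weight = 4, length = 1, mean = 4/1 ≈ 4.000
  cycle 0 → 1 → 0: weight = 12, length = 2, mean = 12/2 ≈ 6.000
  cycle 0 → 2 → 0: weight = 8, length = 2, mean = 8/2 ≈ 4.000
  cycle 1 → 0 → 1: weight = 12, length = 2, mean = 12/2 ≈ 6.000
Minimum mean = 3.000, attained e.g. along the cycle 0 → 0 with weight 3 and length 1. So λ(A) = 3/1 = 3.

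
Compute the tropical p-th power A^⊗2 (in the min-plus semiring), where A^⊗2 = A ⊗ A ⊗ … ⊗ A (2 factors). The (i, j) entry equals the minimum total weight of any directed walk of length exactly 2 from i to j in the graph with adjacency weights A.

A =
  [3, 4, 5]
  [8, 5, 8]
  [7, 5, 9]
A^⊗2 =
  [6, 7, 8]
  [11, 10, 13]
  [10, 10, 12]

Each entry (A^⊗2)_ij equals the minimum over all length-2 walks i = v_0 → v_1 → … → v_2 = j of Σ_t A[v_t][v_{t+1}]. For example, for (i, j) = (0, 2) we minimise over 3 possible intermediate vertex sequences; the minimum is 8, attained along the walk 0 → 0 → 2.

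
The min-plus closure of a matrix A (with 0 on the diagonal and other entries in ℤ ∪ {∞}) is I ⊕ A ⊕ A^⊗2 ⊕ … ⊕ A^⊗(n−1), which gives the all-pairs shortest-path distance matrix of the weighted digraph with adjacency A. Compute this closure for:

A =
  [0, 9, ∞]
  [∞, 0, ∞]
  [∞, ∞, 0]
Closure =
  [0, 9, ∞]
  [∞, 0, ∞]
  [∞, ∞, 0]

This is the Floyd-Warshall all-pairs shortest-path computation. For each intermediate vertex k = 0, 1, …, 2, update dist[i][j] ← min(dist[i][j], dist[i][k] + dist[k][j]). The final matrix gives, for each (i, j), the minimum total weight of any directed path from i to j (possibly empty when i = j).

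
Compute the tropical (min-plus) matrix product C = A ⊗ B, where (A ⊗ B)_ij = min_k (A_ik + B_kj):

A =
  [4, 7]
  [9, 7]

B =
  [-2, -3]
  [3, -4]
A ⊗ B =
  [2, 1]
  [7, 3]

Apply the min-plus product entry-by-entry:
  C[0][0] = min over k of (A[0][0] + B[0][0] = 4 + -2 = 2, A[0][1] + B[1][0] = 7 + 3 = 10) = 2 (attained at k = 0)
  C[0][1] = min over k of (A[0][0] + B[0][1] = 4 + -3 = 1, A[0][1] + B[1][1] = 7 + -4 = 3) = 1 (attained at k = 0)
  C[1][0] = min over k of (A[1][0] + B[0][0] = 9 + -2 = 7, A[1][1] + B[1][0] = 7 + 3 = 10) = 7 (attained at k = 0)
  C[1][1] = min over k of (A[1][0] + B[0][1] = 9 + -3 = 6, A[1][1] + B[1][1] = 7 + -4 = 3) = 3 (attained at k = 1)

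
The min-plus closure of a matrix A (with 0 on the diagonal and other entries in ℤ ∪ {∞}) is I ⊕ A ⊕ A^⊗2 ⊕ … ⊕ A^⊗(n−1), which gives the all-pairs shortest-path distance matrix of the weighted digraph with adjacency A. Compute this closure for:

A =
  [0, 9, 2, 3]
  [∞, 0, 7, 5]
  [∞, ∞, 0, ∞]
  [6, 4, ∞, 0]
Closure =
  [0, 7, 2, 3]
  [11, 0, 7, 5]
  [∞, ∞, 0, ∞]
  [6, 4, 8, 0]

This is the Floyd-Warshall all-pairs shortest-path computation. For each intermediate vertex k = 0, 1, …, 3, update dist[i][j] ← min(dist[i][j], dist[i][k] + dist[k][j]). The final matrix gives, for each (i, j), the minimum total weight of any directed path from i to j (possibly empty when i = j).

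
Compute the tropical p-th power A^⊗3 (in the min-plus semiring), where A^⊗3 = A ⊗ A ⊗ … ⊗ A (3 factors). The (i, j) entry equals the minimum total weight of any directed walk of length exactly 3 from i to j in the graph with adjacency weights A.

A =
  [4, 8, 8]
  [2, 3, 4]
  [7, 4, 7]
A^⊗3 =
  [12, 14, 15]
  [8, 9, 10]
  [9, 10, 11]

Each entry (A^⊗3)_ij equals the minimum over all length-3 walks i = v_0 → v_1 → … → v_3 = j of Σ_t A[v_t][v_{t+1}]. For example, for (i, j) = (0, 2) we minimise over 9 possible intermediate vertex sequences; the minimum is 15, attained along the walk 0 → 1 → 1 → 2.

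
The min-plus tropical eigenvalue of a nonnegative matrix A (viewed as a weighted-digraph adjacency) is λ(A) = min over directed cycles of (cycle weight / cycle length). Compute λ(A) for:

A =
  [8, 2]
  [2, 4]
λ(A) = 2

Enumerate directed cycles and compute their means (weight / length). Sample:
  cycle 0 → 0: weight = 8, length = 1, mean = 8/1 ≈ 8.000
  cycle 1 → 1: weight = 4, length = 1, mean = 4/1 ≈ 4.000
  cycle 0 → 1 → 0: weight = 4, length = 2, mean = 4/2 ≈ 2.000
  cycle 1 → 0 → 1: weight = 4, length = 2, mean = 4/2 ≈ 2.000
Minimum mean = 2.000, attained e.g. along the cycle 0 → 1 → 0 with weight 4 and length 2. So λ(A) = 4/2 = 2.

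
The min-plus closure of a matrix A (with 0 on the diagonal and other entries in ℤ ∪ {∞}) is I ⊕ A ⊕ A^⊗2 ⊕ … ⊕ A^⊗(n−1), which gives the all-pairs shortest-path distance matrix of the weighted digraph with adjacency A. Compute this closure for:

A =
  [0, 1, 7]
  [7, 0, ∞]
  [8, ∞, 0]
Closure =
  [0, 1, 7]
  [7, 0, 14]
  [8, 9, 0]

This is the Floyd-Warshall all-pairs shortest-path computation. For each intermediate vertex k = 0, 1, …, 2, update dist[i][j] ← min(dist[i][j], dist[i][k] + dist[k][j]). The final matrix gives, for each (i, j), the minimum total weight of any directed path from i to j (possibly empty when i = j).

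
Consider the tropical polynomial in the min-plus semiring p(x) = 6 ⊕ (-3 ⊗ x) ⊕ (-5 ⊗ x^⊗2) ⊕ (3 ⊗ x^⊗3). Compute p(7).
p(7) = 4

A tropical monomial a ⊗ x^⊗i evaluates to a + i · x. Evaluating each term at x = 7:
  Term 0 contributes 6 + 0 · 7 = 6
  Term 1 contributes -3 + 1 · 7 = 4
  Term 2 contributes -5 + 2 · 7 = 9
  Term 3 contributes 3 + 3 · 7 = 24
p(7) = ⊕ of these = min[6, 4, 9, 24] = 4.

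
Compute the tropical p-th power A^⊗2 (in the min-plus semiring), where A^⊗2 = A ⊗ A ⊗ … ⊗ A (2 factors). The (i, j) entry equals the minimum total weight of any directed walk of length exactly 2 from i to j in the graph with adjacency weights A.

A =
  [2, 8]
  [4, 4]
A^⊗2 =
  [4, 10]
  [6, 8]

Each entry (A^⊗2)_ij equals the minimum over all length-2 walks i = v_0 → v_1 → … → v_2 = j of Σ_t A[v_t][v_{t+1}]. For example, for (i, j) = (0, 1) we minimise over 2 possible intermediate vertex sequences; the minimum is 10, attained along the walk 0 → 0 → 1.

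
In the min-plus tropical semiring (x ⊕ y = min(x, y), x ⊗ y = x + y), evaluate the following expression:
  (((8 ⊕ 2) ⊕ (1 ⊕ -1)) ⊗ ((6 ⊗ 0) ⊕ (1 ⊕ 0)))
(((8 ⊕ 2) ⊕ (1 ⊕ -1)) ⊗ ((6 ⊗ 0) ⊕ (1 ⊕ 0))) = -1

Expand innermost to outermost. Recall ⊕ takes the minimum of its arguments and ⊗ takes their sum. Working out the expression (((8 ⊕ 2) ⊕ (1 ⊕ -1)) ⊗ ((6 ⊗ 0) ⊕ (1 ⊕ 0))) gives -1.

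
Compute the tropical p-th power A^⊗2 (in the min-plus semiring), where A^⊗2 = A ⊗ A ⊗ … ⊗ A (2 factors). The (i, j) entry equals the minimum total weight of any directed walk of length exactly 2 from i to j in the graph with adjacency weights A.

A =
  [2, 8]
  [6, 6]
A^⊗2 =
  [4, 10]
  [8, 12]

Each entry (A^⊗2)_ij equals the minimum over all length-2 walks i = v_0 → v_1 → … → v_2 = j of Σ_t A[v_t][v_{t+1}]. For example, for (i, j) = (0, 1) we minimise over 2 possible intermediate vertex sequences; the minimum is 10, attained along the walk 0 → 0 → 1.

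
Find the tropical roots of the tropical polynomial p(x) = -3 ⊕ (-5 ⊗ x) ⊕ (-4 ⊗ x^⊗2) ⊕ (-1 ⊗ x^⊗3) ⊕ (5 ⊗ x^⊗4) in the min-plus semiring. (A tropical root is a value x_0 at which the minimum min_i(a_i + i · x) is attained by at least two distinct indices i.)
Roots: {-6, -3, -1, 2}

Each tropical root is a break point of the lower envelope of the lines y = a_i + i · x (there are 5 lines, with slopes 0, 1, ..., 4). Only the lines that attain the minimum somewhere contribute to roots; other lines are dominated. Here the surviving (envelope) indices are i = 4, i = 3, i = 2, i = 1, i = 0.
Intersections between consecutive envelope lines give the roots: for adjacent envelope indices i < j the intersection is x = (a_i − a_j) / (j − i). Reading off the sorted break points: {-6, -3, -1, 2}.
Verification: at each break x_0, at least two indices attain the minimum of min_i(a_i + i · x_0).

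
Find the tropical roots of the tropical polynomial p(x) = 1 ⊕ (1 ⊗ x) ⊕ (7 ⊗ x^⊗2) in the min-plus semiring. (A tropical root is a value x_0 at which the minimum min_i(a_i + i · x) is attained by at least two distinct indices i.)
Roots: {-6, 0}

Each tropical root is a break point of the lower envelope of the lines y = a_i + i · x (there are 3 lines, with slopes 0, 1, ..., 2). Only the lines that attain the minimum somewhere contribute to roots; other lines are dominated. Here the surviving (envelope) indices are i = 2, i = 1, i = 0.
Intersections between consecutive envelope lines give the roots: for adjacent envelope indices i < j the intersection is x = (a_i − a_j) / (j − i). Reading off the sorted break points: {-6, 0}.
Verification: at each break x_0, at least two indices attain the minimum of min_i(a_i + i · x_0).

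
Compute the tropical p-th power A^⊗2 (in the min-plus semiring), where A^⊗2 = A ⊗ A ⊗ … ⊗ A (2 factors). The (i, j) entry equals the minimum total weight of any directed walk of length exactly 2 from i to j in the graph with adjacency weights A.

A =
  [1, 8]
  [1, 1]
A^⊗2 =
  [2, 9]
  [2, 2]

Each entry (A^⊗2)_ij equals the minimum over all length-2 walks i = v_0 → v_1 → … → v_2 = j of Σ_t A[v_t][v_{t+1}]. For example, for (i, j) = (0, 1) we minimise over 2 possible intermediate vertex sequences; the minimum is 9, attained along the walk 0 → 0 → 1.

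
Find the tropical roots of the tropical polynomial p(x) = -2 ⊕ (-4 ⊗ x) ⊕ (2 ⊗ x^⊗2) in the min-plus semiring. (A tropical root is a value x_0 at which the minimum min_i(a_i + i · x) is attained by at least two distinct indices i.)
Roots: {-6, 2}

Each tropical root is a break point of the lower envelope of the lines y = a_i + i · x (there are 3 lines, with slopes 0, 1, ..., 2). Only the lines that attain the minimum somewhere contribute to roots; other lines are dominated. Here the surviving (envelope) indices are i = 2, i = 1, i = 0.
Intersections between consecutive envelope lines give the roots: for adjacent envelope indices i < j the intersection is x = (a_i − a_j) / (j − i). Reading off the sorted break points: {-6, 2}.
Verification: at each break x_0, at least two indices attain the minimum of min_i(a_i + i · x_0).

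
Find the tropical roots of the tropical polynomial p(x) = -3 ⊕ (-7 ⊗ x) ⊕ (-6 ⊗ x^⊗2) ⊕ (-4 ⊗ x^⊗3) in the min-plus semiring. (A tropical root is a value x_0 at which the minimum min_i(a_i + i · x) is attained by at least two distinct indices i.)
Roots: {-2, -1, 4}

Each tropical root is a break point of the lower envelope of the lines y = a_i + i · x (there are 4 lines, with slopes 0, 1, ..., 3). Only the lines that attain the minimum somewhere contribute to roots; other lines are dominated. Here the surviving (envelope) indices are i = 3, i = 2, i = 1, i = 0.
Intersections between consecutive envelope lines give the roots: for adjacent envelope indices i < j the intersection is x = (a_i − a_j) / (j − i). Reading off the sorted break points: {-2, -1, 4}.
Verification: at each break x_0, at least two indices attain the minimum of min_i(a_i + i · x_0).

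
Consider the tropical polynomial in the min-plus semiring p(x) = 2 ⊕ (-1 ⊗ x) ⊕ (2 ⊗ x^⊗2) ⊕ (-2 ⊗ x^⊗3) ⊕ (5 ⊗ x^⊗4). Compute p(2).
p(2) = 1

A tropical monomial a ⊗ x^⊗i evaluates to a + i · x. Evaluating each term at x = 2:
  Term 0 contributes 2 + 0 · 2 = 2
  Term 1 contributes -1 + 1 · 2 = 1
  Term 2 contributes 2 + 2 · 2 = 6
  Term 3 contributes -2 + 3 · 2 = 4
  Term 4 contributes 5 + 4 · 2 = 13
p(2) = ⊕ of these = min[2, 1, 6, 4, 13] = 1.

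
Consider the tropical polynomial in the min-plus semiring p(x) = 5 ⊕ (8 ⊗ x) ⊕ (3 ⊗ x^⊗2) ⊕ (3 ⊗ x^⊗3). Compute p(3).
p(3) = 5

A tropical monomial a ⊗ x^⊗i evaluates to a + i · x. Evaluating each term at x = 3:
  Term 0 contributes 5 + 0 · 3 = 5
  Term 1 contributes 8 + 1 · 3 = 11
  Term 2 contributes 3 + 2 · 3 = 9
  Term 3 contributes 3 + 3 · 3 = 12
p(3) = ⊕ of these = min[5, 11, 9, 12] = 5.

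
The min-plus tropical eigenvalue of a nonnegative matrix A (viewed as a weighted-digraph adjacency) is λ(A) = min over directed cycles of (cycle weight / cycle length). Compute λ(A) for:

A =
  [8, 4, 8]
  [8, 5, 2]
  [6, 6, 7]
λ(A) = 4

Enumerate directed cycles and compute their means (weight / length). Sample:
  cycle 0 → 0: weight = 8, length = 1, mean = 8/1 ≈ 8.000
  cycle 1 → 1: weight = 5, length = 1, mean = 5/1 ≈ 5.000
  cycle 2 → 2: weight = 7, length = 1, mean = 7/1 ≈ 7.000
  cycle 0 → 1 → 0: weight = 12, length = 2, mean = 12/2 ≈ 6.000
  cycle 0 → 2 → 0: weight = 14, length = 2, mean = 14/2 ≈ 7.000
  cycle 1 → 0 → 1: weight = 12, length = 2, mean = 12/2 ≈ 6.000
Minimum mean = 4.000, attained e.g. along the cycle 1 → 2 → 1 with weight 8 and length 2. So λ(A) = 8/2 = 4.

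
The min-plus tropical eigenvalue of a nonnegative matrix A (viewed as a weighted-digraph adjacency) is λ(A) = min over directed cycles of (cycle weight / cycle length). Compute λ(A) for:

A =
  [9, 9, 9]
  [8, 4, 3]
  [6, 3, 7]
λ(A) = 3

Enumerate directed cycles and compute their means (weight / length). Sample:
  cycle 0 → 0: weight = 9, length = 1, mean = 9/1 ≈ 9.000
  cycle 1 → 1: weight = 4, length = 1, mean = 4/1 ≈ 4.000
  cycle 2 → 2: weight = 7, length = 1, mean = 7/1 ≈ 7.000
  cycle 0 → 1 → 0: weight = 17, length = 2, mean = 17/2 ≈ 8.500
  cycle 0 → 2 → 0: weight = 15, length = 2, mean = 15/2 ≈ 7.500
  cycle 1 → 0 → 1: weight = 17, length = 2, mean = 17/2 ≈ 8.500
Minimum mean = 3.000, attained e.g. along the cycle 1 → 2 → 1 with weight 6 and length 2. So λ(A) = 6/2 = 3.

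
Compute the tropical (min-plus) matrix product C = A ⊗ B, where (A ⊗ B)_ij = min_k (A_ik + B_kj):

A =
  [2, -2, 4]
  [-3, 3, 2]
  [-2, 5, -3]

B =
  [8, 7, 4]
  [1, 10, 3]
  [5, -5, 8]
A ⊗ B =
  [-1, -1, 1]
  [4, -3, 1]
  [2, -8, 2]

Apply the min-plus product entry-by-entry:
  C[0][0] = min over k of (A[0][0] + B[0][0] = 2 + 8 = 10, A[0][1] + B[1][0] = -2 + 1 = -1, A[0][2] + B[2][0] = 4 + 5 = 9) = -1 (attained at k = 1)
  C[0][1] = min over k of (A[0][0] + B[0][1] = 2 + 7 = 9, A[0][1] + B[1][1] = -2 + 10 = 8, A[0][2] + B[2][1] = 4 + -5 = -1) = -1 (attained at k = 2)
  C[0][2] = min over k of (A[0][0] + B[0][2] = 2 + 4 = 6, A[0][1] + B[1][2] = -2 + 3 = 1, A[0][2] + B[2][2] = 4 + 8 = 12) = 1 (attained at k = 1)
  C[1][0] = min over k of (A[1][0] + B[0][0] = -3 + 8 = 5, A[1][1] + B[1][0] = 3 + 1 = 4, A[1][2] + B[2][0] = 2 + 5 = 7) = 4 (attained at k = 1)
  C[1][1] = min over k of (A[1][0] + B[0][1] = -3 + 7 = 4, A[1][1] + B[1][1] = 3 + 10 = 13, A[1][2] + B[2][1] = 2 + -5 = -3) = -3 (attained at k = 2)
  C[1][2] = min over k of (A[1][0] + B[0][2] = -3 + 4 = 1, A[1][1] + B[1][2] = 3 + 3 = 6, A[1][2] + B[2][2] = 2 + 8 = 10) = 1 (attained at k = 0)
  C[2][0] = min over k of (A[2][0] + B[0][0] = -2 + 8 = 6, A[2][1] + B[1][0] = 5 + 1 = 6, A[2][2] + B[2][0] = -3 + 5 = 2) = 2 (attained at k = 2)
  C[2][1] = min over k of (A[2][0] + B[0][1] = -2 + 7 = 5, A[2][1] + B[1][1] = 5 + 10 = 15, A[2][2] + B[2][1] = -3 + -5 = -8) = -8 (attained at k = 2)
  C[2][2] = min over k of (A[2][0] + B[0][2] = -2 + 4 = 2, A[2][1] + B[1][2] = 5 + 3 = 8, A[2][2] + B[2][2] = -3 + 8 = 5) = 2 (attained at k = 0)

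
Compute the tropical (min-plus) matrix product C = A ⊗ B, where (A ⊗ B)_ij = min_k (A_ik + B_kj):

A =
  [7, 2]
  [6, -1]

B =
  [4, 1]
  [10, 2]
A ⊗ B =
  [11, 4]
  [9, 1]

Apply the min-plus product entry-by-entry:
  C[0][0] = min over k of (A[0][0] + B[0][0] = 7 + 4 = 11, A[0][1] + B[1][0] = 2 + 10 = 12) = 11 (attained at k = 0)
  C[0][1] = min over k of (A[0][0] + B[0][1] = 7 + 1 = 8, A[0][1] + B[1][1] = 2 + 2 = 4) = 4 (attained at k = 1)
  C[1][0] = min over k of (A[1][0] + B[0][0] = 6 + 4 = 10, A[1][1] + B[1][0] = -1 + 10 = 9) = 9 (attained at k = 1)
  C[1][1] = min over k of (A[1][0] + B[0][1] = 6 + 1 = 7, A[1][1] + B[1][1] = -1 + 2 = 1) = 1 (attained at k = 1)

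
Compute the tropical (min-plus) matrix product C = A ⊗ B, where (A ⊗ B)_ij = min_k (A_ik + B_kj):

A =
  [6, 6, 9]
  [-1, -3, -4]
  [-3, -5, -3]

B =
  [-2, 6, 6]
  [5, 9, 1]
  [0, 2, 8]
A ⊗ B =
  [4, 11, 7]
  [-4, -2, -2]
  [-5, -1, -4]

Apply the min-plus product entry-by-entry:
  C[0][0] = min over k of (A[0][0] + B[0][0] = 6 + -2 = 4, A[0][1] + B[1][0] = 6 + 5 = 11, A[0][2] + B[2][0] = 9 + 0 = 9) = 4 (attained at k = 0)
  C[0][1] = min over k of (A[0][0] + B[0][1] = 6 + 6 = 12, A[0][1] + B[1][1] = 6 + 9 = 15, A[0][2] + B[2][1] = 9 + 2 = 11) = 11 (attained at k = 2)
  C[0][2] = min over k of (A[0][0] + B[0][2] = 6 + 6 = 12, A[0][1] + B[1][2] = 6 + 1 = 7, A[0][2] + B[2][2] = 9 + 8 = 17) = 7 (attained at k = 1)
  C[1][0] = min over k of (A[1][0] + B[0][0] = -1 + -2 = -3, A[1][1] + B[1][0] = -3 + 5 = 2, A[1][2] + B[2][0] = -4 + 0 = -4) = -4 (attained at k = 2)
  C[1][1] = min over k of (A[1][0] + B[0][1] = -1 + 6 = 5, A[1][1] + B[1][1] = -3 + 9 = 6, A[1][2] + B[2][1] = -4 + 2 = -2) = -2 (attained at k = 2)
  C[1][2] = min over k of (A[1][0] + B[0][2] = -1 + 6 = 5, A[1][1] + B[1][2] = -3 + 1 = -2, A[1][2] + B[2][2] = -4 + 8 = 4) = -2 (attained at k = 1)
  C[2][0] = min over k of (A[2][0] + B[0][0] = -3 + -2 = -5, A[2][1] + B[1][0] = -5 + 5 = 0, A[2][2] + B[2][0] = -3 + 0 = -3) = -5 (attained at k = 0)
  C[2][1] = min over k of (A[2][0] + B[0][1] = -3 + 6 = 3, A[2][1] + B[1][1] = -5 + 9 = 4, A[2][2] + B[2][1] = -3 + 2 = -1) = -1 (attained at k = 2)
  C[2][2] = min over k of (A[2][0] + B[0][2] = -3 + 6 = 3, A[2][1] + B[1][2] = -5 + 1 = -4, A[2][2] + B[2][2] = -3 + 8 = 5) = -4 (attained at k = 1)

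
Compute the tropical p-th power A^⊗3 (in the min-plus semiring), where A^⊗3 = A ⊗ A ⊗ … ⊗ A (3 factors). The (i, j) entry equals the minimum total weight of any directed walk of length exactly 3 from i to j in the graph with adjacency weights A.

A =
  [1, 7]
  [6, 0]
A^⊗3 =
  [3, 7]
  [6, 0]

Each entry (A^⊗3)_ij equals the minimum over all length-3 walks i = v_0 → v_1 → … → v_3 = j of Σ_t A[v_t][v_{t+1}]. For example, for (i, j) = (0, 1) we minimise over 4 possible intermediate vertex sequences; the minimum is 7, attained along the walk 0 → 1 → 1 → 1.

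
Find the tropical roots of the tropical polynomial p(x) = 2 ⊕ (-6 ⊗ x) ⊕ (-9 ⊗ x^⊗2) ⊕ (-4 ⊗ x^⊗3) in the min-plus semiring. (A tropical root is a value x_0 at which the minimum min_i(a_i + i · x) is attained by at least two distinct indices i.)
Roots: {-5, 3, 8}

Each tropical root is a break point of the lower envelope of the lines y = a_i + i · x (there are 4 lines, with slopes 0, 1, ..., 3). Only the lines that attain the minimum somewhere contribute to roots; other lines are dominated. Here the surviving (envelope) indices are i = 3, i = 2, i = 1, i = 0.
Intersections between consecutive envelope lines give the roots: for adjacent envelope indices i < j the intersection is x = (a_i − a_j) / (j − i). Reading off the sorted break points: {-5, 3, 8}.
Verification: at each break x_0, at least two indices attain the minimum of min_i(a_i + i · x_0).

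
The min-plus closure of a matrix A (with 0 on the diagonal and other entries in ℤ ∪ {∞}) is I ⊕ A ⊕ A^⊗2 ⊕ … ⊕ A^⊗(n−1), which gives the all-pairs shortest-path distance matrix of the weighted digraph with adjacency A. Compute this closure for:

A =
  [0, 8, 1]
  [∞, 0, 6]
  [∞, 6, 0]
Closure =
  [0, 7, 1]
  [∞, 0, 6]
  [∞, 6, 0]

This is the Floyd-Warshall all-pairs shortest-path computation. For each intermediate vertex k = 0, 1, …, 2, update dist[i][j] ← min(dist[i][j], dist[i][k] + dist[k][j]). The final matrix gives, for each (i, j), the minimum total weight of any directed path from i to j (possibly empty when i = j).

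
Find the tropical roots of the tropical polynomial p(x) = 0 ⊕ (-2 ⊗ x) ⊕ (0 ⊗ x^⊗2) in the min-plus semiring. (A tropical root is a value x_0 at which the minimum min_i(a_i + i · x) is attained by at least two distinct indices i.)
Roots: {-2, 2}

Each tropical root is a break point of the lower envelope of the lines y = a_i + i · x (there are 3 lines, with slopes 0, 1, ..., 2). Only the lines that attain the minimum somewhere contribute to roots; other lines are dominated. Here the surviving (envelope) indices are i = 2, i = 1, i = 0.
Intersections between consecutive envelope lines give the roots: for adjacent envelope indices i < j the intersection is x = (a_i − a_j) / (j − i). Reading off the sorted break points: {-2, 2}.
Verification: at each break x_0, at least two indices attain the minimum of min_i(a_i + i · x_0).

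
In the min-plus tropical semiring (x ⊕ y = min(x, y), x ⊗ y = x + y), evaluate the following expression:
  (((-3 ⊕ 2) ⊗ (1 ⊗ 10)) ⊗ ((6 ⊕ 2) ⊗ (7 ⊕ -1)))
(((-3 ⊕ 2) ⊗ (1 ⊗ 10)) ⊗ ((6 ⊕ 2) ⊗ (7 ⊕ -1))) = 9

Expand innermost to outermost. Recall ⊕ takes the minimum of its arguments and ⊗ takes their sum. Working out the expression (((-3 ⊕ 2) ⊗ (1 ⊗ 10)) ⊗ ((6 ⊕ 2) ⊗ (7 ⊕ -1))) gives 9.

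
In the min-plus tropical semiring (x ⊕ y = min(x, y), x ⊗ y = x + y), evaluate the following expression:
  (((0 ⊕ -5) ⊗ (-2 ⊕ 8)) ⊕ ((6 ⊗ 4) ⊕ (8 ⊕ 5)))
(((0 ⊕ -5) ⊗ (-2 ⊕ 8)) ⊕ ((6 ⊗ 4) ⊕ (8 ⊕ 5))) = -7

Expand innermost to outermost. Recall ⊕ takes the minimum of its arguments and ⊗ takes their sum. Working out the expression (((0 ⊕ -5) ⊗ (-2 ⊕ 8)) ⊕ ((6 ⊗ 4) ⊕ (8 ⊕ 5))) gives -7.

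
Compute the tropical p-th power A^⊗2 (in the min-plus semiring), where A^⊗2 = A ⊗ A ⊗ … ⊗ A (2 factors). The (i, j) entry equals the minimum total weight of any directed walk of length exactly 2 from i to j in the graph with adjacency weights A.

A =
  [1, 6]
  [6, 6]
A^⊗2 =
  [2, 7]
  [7, 12]

Each entry (A^⊗2)_ij equals the minimum over all length-2 walks i = v_0 → v_1 → … → v_2 = j of Σ_t A[v_t][v_{t+1}]. For example, for (i, j) = (0, 1) we minimise over 2 possible intermediate vertex sequences; the minimum is 7, attained along the walk 0 → 0 → 1.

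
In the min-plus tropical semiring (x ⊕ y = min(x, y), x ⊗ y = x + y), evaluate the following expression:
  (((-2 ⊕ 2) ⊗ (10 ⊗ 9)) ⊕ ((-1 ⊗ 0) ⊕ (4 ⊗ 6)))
(((-2 ⊕ 2) ⊗ (10 ⊗ 9)) ⊕ ((-1 ⊗ 0) ⊕ (4 ⊗ 6))) = -1

Expand innermost to outermost. Recall ⊕ takes the minimum of its arguments and ⊗ takes their sum. Working out the expression (((-2 ⊕ 2) ⊗ (10 ⊗ 9)) ⊕ ((-1 ⊗ 0) ⊕ (4 ⊗ 6))) gives -1.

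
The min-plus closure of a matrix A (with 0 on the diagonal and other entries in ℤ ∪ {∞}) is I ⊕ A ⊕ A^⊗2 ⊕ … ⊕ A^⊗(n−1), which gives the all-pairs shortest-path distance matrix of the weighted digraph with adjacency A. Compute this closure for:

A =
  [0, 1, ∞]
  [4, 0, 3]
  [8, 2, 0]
Closure =
  [0, 1, 4]
  [4, 0, 3]
  [6, 2, 0]

This is the Floyd-Warshall all-pairs shortest-path computation. For each intermediate vertex k = 0, 1, …, 2, update dist[i][j] ← min(dist[i][j], dist[i][k] + dist[k][j]). The final matrix gives, for each (i, j), the minimum total weight of any directed path from i to j (possibly empty when i = j).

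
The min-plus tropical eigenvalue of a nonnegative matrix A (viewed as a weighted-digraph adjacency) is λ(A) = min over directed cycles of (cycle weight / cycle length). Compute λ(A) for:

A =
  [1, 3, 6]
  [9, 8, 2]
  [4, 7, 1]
λ(A) = 1

Enumerate directed cycles and compute their means (weight / length). Sample:
  cycle 0 → 0: weight = 1, length = 1, mean = 1/1 ≈ 1.000
  cycle 1 → 1: weight = 8, length = 1, mean = 8/1 ≈ 8.000
  cycle 2 → 2: weight = 1, length = 1, mean = 1/1 ≈ 1.000
  cycle 0 → 1 → 0: weight = 12, length = 2, mean = 12/2 ≈ 6.000
  cycle 0 → 2 → 0: weight = 10, length = 2, mean = 10/2 ≈ 5.000
  cycle 1 → 0 → 1: weight = 12, length = 2, mean = 12/2 ≈ 6.000
Minimum mean = 1.000, attained e.g. along the cycle 0 → 0 with weight 1 and length 1. So λ(A) = 1/1 = 1.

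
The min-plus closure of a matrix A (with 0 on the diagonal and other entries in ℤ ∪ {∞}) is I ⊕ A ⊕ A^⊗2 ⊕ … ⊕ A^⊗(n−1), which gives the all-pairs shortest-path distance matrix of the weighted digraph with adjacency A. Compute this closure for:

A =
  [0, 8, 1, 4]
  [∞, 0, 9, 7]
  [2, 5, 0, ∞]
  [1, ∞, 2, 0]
Closure =
  [0, 6, 1, 4]
  [8, 0, 9, 7]
  [2, 5, 0, 6]
  [1, 7, 2, 0]

This is the Floyd-Warshall all-pairs shortest-path computation. For each intermediate vertex k = 0, 1, …, 3, update dist[i][j] ← min(dist[i][j], dist[i][k] + dist[k][j]). The final matrix gives, for each (i, j), the minimum total weight of any directed path from i to j (possibly empty when i = j).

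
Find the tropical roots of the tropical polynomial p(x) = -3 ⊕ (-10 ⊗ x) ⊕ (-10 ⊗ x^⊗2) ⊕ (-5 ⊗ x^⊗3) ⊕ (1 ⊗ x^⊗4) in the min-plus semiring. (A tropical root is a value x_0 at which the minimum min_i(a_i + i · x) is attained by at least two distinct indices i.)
Roots: {-6, -5, 0, 7}

Each tropical root is a break point of the lower envelope of the lines y = a_i + i · x (there are 5 lines, with slopes 0, 1, ..., 4). Only the lines that attain the minimum somewhere contribute to roots; other lines are dominated. Here the surviving (envelope) indices are i = 4, i = 3, i = 2, i = 1, i = 0.
Intersections between consecutive envelope lines give the roots: for adjacent envelope indices i < j the intersection is x = (a_i − a_j) / (j − i). Reading off the sorted break points: {-6, -5, 0, 7}.
Verification: at each break x_0, at least two indices attain the minimum of min_i(a_i + i · x_0).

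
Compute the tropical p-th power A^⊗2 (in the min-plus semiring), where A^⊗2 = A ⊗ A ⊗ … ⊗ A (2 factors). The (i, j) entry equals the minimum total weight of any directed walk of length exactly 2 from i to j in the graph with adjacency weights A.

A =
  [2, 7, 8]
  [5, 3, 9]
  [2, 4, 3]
A^⊗2 =
  [4, 9, 10]
  [7, 6, 12]
  [4, 7, 6]

Each entry (A^⊗2)_ij equals the minimum over all length-2 walks i = v_0 → v_1 → … → v_2 = j of Σ_t A[v_t][v_{t+1}]. For example, for (i, j) = (0, 2) we minimise over 3 possible intermediate vertex sequences; the minimum is 10, attained along the walk 0 → 0 → 2.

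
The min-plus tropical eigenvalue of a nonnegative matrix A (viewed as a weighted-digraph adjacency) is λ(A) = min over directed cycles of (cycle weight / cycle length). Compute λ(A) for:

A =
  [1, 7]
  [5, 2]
λ(A) = 1

Enumerate directed cycles and compute their means (weight / length). Sample:
  cycle 0 → 0: weight = 1, length = 1, mean = 1/1 ≈ 1.000
  cycle 1 → 1: weight = 2, length = 1, mean = 2/1 ≈ 2.000
  cycle 0 → 1 → 0: weight = 12, length = 2, mean = 12/2 ≈ 6.000
  cycle 1 → 0 → 1: weight = 12, length = 2, mean = 12/2 ≈ 6.000
Minimum mean = 1.000, attained e.g. along the cycle 0 → 0 with weight 1 and length 1. So λ(A) = 1/1 = 1.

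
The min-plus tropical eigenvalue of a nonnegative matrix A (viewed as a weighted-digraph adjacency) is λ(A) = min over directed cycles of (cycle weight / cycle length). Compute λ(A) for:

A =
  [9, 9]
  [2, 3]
λ(A) = 3

Enumerate directed cycles and compute their means (weight / length). Sample:
  cycle 0 → 0: weight = 9, length = 1, mean = 9/1 ≈ 9.000
  cycle 1 → 1: weight = 3, length = 1, mean = 3/1 ≈ 3.000
  cycle 0 → 1 → 0: weight = 11, length = 2, mean = 11/2 ≈ 5.500
  cycle 1 → 0 → 1: weight = 11, length = 2, mean = 11/2 ≈ 5.500
Minimum mean = 3.000, attained e.g. along the cycle 1 → 1 with weight 3 and length 1. So λ(A) = 3/1 = 3.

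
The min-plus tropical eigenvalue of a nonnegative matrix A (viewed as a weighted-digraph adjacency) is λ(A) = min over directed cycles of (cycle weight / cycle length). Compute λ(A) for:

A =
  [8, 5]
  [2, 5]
λ(A) = 7/2

Enumerate directed cycles and compute their means (weight / length). Sample:
  cycle 0 → 0: weight = 8, length = 1, mean = 8/1 ≈ 8.000
  cycle 1 → 1: weight = 5, length = 1, mean = 5/1 ≈ 5.000
  cycle 0 → 1 → 0: weight = 7, length = 2, mean = 7/2 ≈ 3.500
  cycle 1 → 0 → 1: weight = 7, length = 2, mean = 7/2 ≈ 3.500
Minimum mean = 3.500, attained e.g. along the cycle 0 → 1 → 0 with weight 7 and length 2. So λ(A) = 7/2 = 7/2.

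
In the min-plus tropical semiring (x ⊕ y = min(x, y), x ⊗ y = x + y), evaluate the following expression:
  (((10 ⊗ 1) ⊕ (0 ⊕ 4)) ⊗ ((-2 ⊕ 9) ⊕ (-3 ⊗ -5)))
(((10 ⊗ 1) ⊕ (0 ⊕ 4)) ⊗ ((-2 ⊕ 9) ⊕ (-3 ⊗ -5))) = -8

Expand innermost to outermost. Recall ⊕ takes the minimum of its arguments and ⊗ takes their sum. Working out the expression (((10 ⊗ 1) ⊕ (0 ⊕ 4)) ⊗ ((-2 ⊕ 9) ⊕ (-3 ⊗ -5))) gives -8.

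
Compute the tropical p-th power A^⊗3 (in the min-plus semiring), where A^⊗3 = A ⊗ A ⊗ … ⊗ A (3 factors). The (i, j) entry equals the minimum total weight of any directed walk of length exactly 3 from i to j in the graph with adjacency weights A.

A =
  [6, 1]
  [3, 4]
A^⊗3 =
  [8, 5]
  [7, 8]

Each entry (A^⊗3)_ij equals the minimum over all length-3 walks i = v_0 → v_1 → … → v_3 = j of Σ_t A[v_t][v_{t+1}]. For example, for (i, j) = (0, 1) we minimise over 4 possible intermediate vertex sequences; the minimum is 5, attained along the walk 0 → 1 → 0 → 1.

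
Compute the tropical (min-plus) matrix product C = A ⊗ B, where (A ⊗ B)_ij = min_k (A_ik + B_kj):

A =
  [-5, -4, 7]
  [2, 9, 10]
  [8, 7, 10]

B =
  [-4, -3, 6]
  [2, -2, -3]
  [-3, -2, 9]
A ⊗ B =
  [-9, -8, -7]
  [-2, -1, 6]
  [4, 5, 4]

Apply the min-plus product entry-by-entry:
  C[0][0] = min over k of (A[0][0] + B[0][0] = -5 + -4 = -9, A[0][1] + B[1][0] = -4 + 2 = -2, A[0][2] + B[2][0] = 7 + -3 = 4) = -9 (attained at k = 0)
  C[0][1] = min over k of (A[0][0] + B[0][1] = -5 + -3 = -8, A[0][1] + B[1][1] = -4 + -2 = -6, A[0][2] + B[2][1] = 7 + -2 = 5) = -8 (attained at k = 0)
  C[0][2] = min over k of (A[0][0] + B[0][2] = -5 + 6 = 1, A[0][1] + B[1][2] = -4 + -3 = -7, A[0][2] + B[2][2] = 7 + 9 = 16) = -7 (attained at k = 1)
  C[1][0] = min over k of (A[1][0] + B[0][0] = 2 + -4 = -2, A[1][1] + B[1][0] = 9 + 2 = 11, A[1][2] + B[2][0] = 10 + -3 = 7) = -2 (attained at k = 0)
  C[1][1] = min over k of (A[1][0] + B[0][1] = 2 + -3 = -1, A[1][1] + B[1][1] = 9 + -2 = 7, A[1][2] + B[2][1] = 10 + -2 = 8) = -1 (attained at k = 0)
  C[1][2] = min over k of (A[1][0] + B[0][2] = 2 + 6 = 8, A[1][1] + B[1][2] = 9 + -3 = 6, A[1][2] + B[2][2] = 10 + 9 = 19) = 6 (attained at k = 1)
  C[2][0] = min over k of (A[2][0] + B[0][0] = 8 + -4 = 4, A[2][1] + B[1][0] = 7 + 2 = 9, A[2][2] + B[2][0] = 10 + -3 = 7) = 4 (attained at k = 0)
  C[2][1] = min over k of (A[2][0] + B[0][1] = 8 + -3 = 5, A[2][1] + B[1][1] = 7 + -2 = 5, A[2][2] + B[2][1] = 10 + -2 = 8) = 5 (attained at k = 0)
  C[2][2] = min over k of (A[2][0] + B[0][2] = 8 + 6 = 14, A[2][1] + B[1][2] = 7 + -3 = 4, A[2][2] + B[2][2] = 10 + 9 = 19) = 4 (attained at k = 1)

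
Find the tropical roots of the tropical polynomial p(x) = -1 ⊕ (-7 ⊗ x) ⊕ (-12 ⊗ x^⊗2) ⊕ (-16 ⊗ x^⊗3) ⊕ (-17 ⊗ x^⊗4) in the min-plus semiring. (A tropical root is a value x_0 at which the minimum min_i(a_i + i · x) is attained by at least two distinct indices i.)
Roots: {1, 4, 5, 6}

Each tropical root is a break point of the lower envelope of the lines y = a_i + i · x (there are 5 lines, with slopes 0, 1, ..., 4). Only the lines that attain the minimum somewhere contribute to roots; other lines are dominated. Here the surviving (envelope) indices are i = 4, i = 3, i = 2, i = 1, i = 0.
Intersections between consecutive envelope lines give the roots: for adjacent envelope indices i < j the intersection is x = (a_i − a_j) / (j − i). Reading off the sorted break points: {1, 4, 5, 6}.
Verification: at each break x_0, at least two indices attain the minimum of min_i(a_i + i · x_0).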